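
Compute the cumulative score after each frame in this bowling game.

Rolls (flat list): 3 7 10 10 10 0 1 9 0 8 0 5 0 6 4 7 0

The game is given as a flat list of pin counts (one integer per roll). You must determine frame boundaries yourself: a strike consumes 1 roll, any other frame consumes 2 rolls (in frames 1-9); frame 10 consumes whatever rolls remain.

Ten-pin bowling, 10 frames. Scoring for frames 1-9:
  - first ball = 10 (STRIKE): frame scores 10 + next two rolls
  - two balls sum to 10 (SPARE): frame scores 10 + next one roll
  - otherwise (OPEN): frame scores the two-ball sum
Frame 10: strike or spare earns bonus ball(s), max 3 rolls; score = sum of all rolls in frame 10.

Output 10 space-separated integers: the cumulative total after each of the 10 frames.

Answer: 20 50 70 81 82 91 99 104 121 128

Derivation:
Frame 1: SPARE (3+7=10). 10 + next roll (10) = 20. Cumulative: 20
Frame 2: STRIKE. 10 + next two rolls (10+10) = 30. Cumulative: 50
Frame 3: STRIKE. 10 + next two rolls (10+0) = 20. Cumulative: 70
Frame 4: STRIKE. 10 + next two rolls (0+1) = 11. Cumulative: 81
Frame 5: OPEN (0+1=1). Cumulative: 82
Frame 6: OPEN (9+0=9). Cumulative: 91
Frame 7: OPEN (8+0=8). Cumulative: 99
Frame 8: OPEN (5+0=5). Cumulative: 104
Frame 9: SPARE (6+4=10). 10 + next roll (7) = 17. Cumulative: 121
Frame 10: OPEN. Sum of all frame-10 rolls (7+0) = 7. Cumulative: 128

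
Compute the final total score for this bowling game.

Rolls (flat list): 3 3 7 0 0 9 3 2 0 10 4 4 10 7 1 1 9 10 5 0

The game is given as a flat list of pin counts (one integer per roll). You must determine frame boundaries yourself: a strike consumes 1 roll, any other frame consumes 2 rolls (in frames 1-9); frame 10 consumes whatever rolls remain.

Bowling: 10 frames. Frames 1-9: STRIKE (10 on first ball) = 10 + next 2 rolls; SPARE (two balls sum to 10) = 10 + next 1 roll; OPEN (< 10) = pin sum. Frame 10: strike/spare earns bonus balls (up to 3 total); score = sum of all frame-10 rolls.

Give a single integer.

Frame 1: OPEN (3+3=6). Cumulative: 6
Frame 2: OPEN (7+0=7). Cumulative: 13
Frame 3: OPEN (0+9=9). Cumulative: 22
Frame 4: OPEN (3+2=5). Cumulative: 27
Frame 5: SPARE (0+10=10). 10 + next roll (4) = 14. Cumulative: 41
Frame 6: OPEN (4+4=8). Cumulative: 49
Frame 7: STRIKE. 10 + next two rolls (7+1) = 18. Cumulative: 67
Frame 8: OPEN (7+1=8). Cumulative: 75
Frame 9: SPARE (1+9=10). 10 + next roll (10) = 20. Cumulative: 95
Frame 10: STRIKE. Sum of all frame-10 rolls (10+5+0) = 15. Cumulative: 110

Answer: 110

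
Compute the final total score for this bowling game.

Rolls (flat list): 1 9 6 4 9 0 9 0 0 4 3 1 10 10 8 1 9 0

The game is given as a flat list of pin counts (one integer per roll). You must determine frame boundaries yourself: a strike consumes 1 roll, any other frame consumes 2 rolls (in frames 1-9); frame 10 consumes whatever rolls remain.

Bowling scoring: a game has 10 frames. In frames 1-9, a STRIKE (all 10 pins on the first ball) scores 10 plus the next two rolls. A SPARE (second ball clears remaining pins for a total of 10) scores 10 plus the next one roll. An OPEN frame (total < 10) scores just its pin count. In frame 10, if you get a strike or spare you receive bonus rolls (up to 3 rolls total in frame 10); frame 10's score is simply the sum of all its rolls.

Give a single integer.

Frame 1: SPARE (1+9=10). 10 + next roll (6) = 16. Cumulative: 16
Frame 2: SPARE (6+4=10). 10 + next roll (9) = 19. Cumulative: 35
Frame 3: OPEN (9+0=9). Cumulative: 44
Frame 4: OPEN (9+0=9). Cumulative: 53
Frame 5: OPEN (0+4=4). Cumulative: 57
Frame 6: OPEN (3+1=4). Cumulative: 61
Frame 7: STRIKE. 10 + next two rolls (10+8) = 28. Cumulative: 89
Frame 8: STRIKE. 10 + next two rolls (8+1) = 19. Cumulative: 108
Frame 9: OPEN (8+1=9). Cumulative: 117
Frame 10: OPEN. Sum of all frame-10 rolls (9+0) = 9. Cumulative: 126

Answer: 126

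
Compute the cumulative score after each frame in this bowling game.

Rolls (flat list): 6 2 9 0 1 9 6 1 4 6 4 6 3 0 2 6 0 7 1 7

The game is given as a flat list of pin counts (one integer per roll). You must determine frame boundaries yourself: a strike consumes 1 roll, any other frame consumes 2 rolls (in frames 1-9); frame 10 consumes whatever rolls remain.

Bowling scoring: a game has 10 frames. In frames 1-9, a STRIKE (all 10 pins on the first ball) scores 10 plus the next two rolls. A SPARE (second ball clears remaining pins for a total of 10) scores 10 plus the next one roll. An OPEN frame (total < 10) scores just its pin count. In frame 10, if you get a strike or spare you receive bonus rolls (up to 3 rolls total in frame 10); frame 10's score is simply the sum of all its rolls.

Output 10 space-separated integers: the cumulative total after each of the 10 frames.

Frame 1: OPEN (6+2=8). Cumulative: 8
Frame 2: OPEN (9+0=9). Cumulative: 17
Frame 3: SPARE (1+9=10). 10 + next roll (6) = 16. Cumulative: 33
Frame 4: OPEN (6+1=7). Cumulative: 40
Frame 5: SPARE (4+6=10). 10 + next roll (4) = 14. Cumulative: 54
Frame 6: SPARE (4+6=10). 10 + next roll (3) = 13. Cumulative: 67
Frame 7: OPEN (3+0=3). Cumulative: 70
Frame 8: OPEN (2+6=8). Cumulative: 78
Frame 9: OPEN (0+7=7). Cumulative: 85
Frame 10: OPEN. Sum of all frame-10 rolls (1+7) = 8. Cumulative: 93

Answer: 8 17 33 40 54 67 70 78 85 93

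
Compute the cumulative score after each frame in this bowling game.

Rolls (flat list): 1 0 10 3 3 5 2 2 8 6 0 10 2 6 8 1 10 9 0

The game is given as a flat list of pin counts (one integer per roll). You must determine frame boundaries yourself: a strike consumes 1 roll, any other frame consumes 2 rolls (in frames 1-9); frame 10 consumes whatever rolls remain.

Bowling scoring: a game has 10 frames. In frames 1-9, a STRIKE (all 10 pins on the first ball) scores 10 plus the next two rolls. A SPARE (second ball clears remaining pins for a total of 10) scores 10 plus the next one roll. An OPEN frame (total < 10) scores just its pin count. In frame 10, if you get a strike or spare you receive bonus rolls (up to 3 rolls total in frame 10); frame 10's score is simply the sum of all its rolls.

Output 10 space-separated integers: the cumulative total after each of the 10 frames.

Frame 1: OPEN (1+0=1). Cumulative: 1
Frame 2: STRIKE. 10 + next two rolls (3+3) = 16. Cumulative: 17
Frame 3: OPEN (3+3=6). Cumulative: 23
Frame 4: OPEN (5+2=7). Cumulative: 30
Frame 5: SPARE (2+8=10). 10 + next roll (6) = 16. Cumulative: 46
Frame 6: OPEN (6+0=6). Cumulative: 52
Frame 7: STRIKE. 10 + next two rolls (2+6) = 18. Cumulative: 70
Frame 8: OPEN (2+6=8). Cumulative: 78
Frame 9: OPEN (8+1=9). Cumulative: 87
Frame 10: STRIKE. Sum of all frame-10 rolls (10+9+0) = 19. Cumulative: 106

Answer: 1 17 23 30 46 52 70 78 87 106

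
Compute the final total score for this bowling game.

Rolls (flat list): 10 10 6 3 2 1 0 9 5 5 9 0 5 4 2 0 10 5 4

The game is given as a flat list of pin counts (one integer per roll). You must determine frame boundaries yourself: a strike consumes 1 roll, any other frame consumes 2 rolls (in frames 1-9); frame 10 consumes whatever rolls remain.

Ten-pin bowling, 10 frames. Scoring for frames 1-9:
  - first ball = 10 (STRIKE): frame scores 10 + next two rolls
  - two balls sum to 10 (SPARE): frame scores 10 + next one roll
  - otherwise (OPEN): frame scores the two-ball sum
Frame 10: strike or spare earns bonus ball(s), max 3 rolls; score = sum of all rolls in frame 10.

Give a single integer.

Answer: 124

Derivation:
Frame 1: STRIKE. 10 + next two rolls (10+6) = 26. Cumulative: 26
Frame 2: STRIKE. 10 + next two rolls (6+3) = 19. Cumulative: 45
Frame 3: OPEN (6+3=9). Cumulative: 54
Frame 4: OPEN (2+1=3). Cumulative: 57
Frame 5: OPEN (0+9=9). Cumulative: 66
Frame 6: SPARE (5+5=10). 10 + next roll (9) = 19. Cumulative: 85
Frame 7: OPEN (9+0=9). Cumulative: 94
Frame 8: OPEN (5+4=9). Cumulative: 103
Frame 9: OPEN (2+0=2). Cumulative: 105
Frame 10: STRIKE. Sum of all frame-10 rolls (10+5+4) = 19. Cumulative: 124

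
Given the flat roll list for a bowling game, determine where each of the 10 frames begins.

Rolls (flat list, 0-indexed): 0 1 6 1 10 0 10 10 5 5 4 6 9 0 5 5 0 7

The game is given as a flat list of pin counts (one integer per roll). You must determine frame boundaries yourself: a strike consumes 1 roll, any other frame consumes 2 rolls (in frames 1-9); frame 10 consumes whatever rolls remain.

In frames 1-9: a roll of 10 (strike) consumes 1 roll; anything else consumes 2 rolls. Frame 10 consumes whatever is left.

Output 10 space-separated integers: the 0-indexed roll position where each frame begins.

Frame 1 starts at roll index 0: rolls=0,1 (sum=1), consumes 2 rolls
Frame 2 starts at roll index 2: rolls=6,1 (sum=7), consumes 2 rolls
Frame 3 starts at roll index 4: roll=10 (strike), consumes 1 roll
Frame 4 starts at roll index 5: rolls=0,10 (sum=10), consumes 2 rolls
Frame 5 starts at roll index 7: roll=10 (strike), consumes 1 roll
Frame 6 starts at roll index 8: rolls=5,5 (sum=10), consumes 2 rolls
Frame 7 starts at roll index 10: rolls=4,6 (sum=10), consumes 2 rolls
Frame 8 starts at roll index 12: rolls=9,0 (sum=9), consumes 2 rolls
Frame 9 starts at roll index 14: rolls=5,5 (sum=10), consumes 2 rolls
Frame 10 starts at roll index 16: 2 remaining rolls

Answer: 0 2 4 5 7 8 10 12 14 16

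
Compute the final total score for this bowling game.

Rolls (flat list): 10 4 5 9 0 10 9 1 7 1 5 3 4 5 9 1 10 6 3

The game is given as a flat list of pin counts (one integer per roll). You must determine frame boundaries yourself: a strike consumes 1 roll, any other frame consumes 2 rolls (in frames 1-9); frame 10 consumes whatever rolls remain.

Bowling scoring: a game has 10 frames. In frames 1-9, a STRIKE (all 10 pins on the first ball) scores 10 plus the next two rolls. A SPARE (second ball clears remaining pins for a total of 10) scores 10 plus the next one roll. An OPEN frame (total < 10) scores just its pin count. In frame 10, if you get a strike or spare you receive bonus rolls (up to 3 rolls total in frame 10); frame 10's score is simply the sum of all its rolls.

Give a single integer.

Answer: 138

Derivation:
Frame 1: STRIKE. 10 + next two rolls (4+5) = 19. Cumulative: 19
Frame 2: OPEN (4+5=9). Cumulative: 28
Frame 3: OPEN (9+0=9). Cumulative: 37
Frame 4: STRIKE. 10 + next two rolls (9+1) = 20. Cumulative: 57
Frame 5: SPARE (9+1=10). 10 + next roll (7) = 17. Cumulative: 74
Frame 6: OPEN (7+1=8). Cumulative: 82
Frame 7: OPEN (5+3=8). Cumulative: 90
Frame 8: OPEN (4+5=9). Cumulative: 99
Frame 9: SPARE (9+1=10). 10 + next roll (10) = 20. Cumulative: 119
Frame 10: STRIKE. Sum of all frame-10 rolls (10+6+3) = 19. Cumulative: 138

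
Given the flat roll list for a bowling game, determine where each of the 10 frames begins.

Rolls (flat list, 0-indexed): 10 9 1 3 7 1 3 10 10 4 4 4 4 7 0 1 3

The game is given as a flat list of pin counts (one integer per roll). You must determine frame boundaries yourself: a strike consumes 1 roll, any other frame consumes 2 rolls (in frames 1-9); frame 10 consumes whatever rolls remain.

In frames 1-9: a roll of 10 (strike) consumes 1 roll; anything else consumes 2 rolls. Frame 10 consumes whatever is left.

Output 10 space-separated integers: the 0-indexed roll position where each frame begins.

Answer: 0 1 3 5 7 8 9 11 13 15

Derivation:
Frame 1 starts at roll index 0: roll=10 (strike), consumes 1 roll
Frame 2 starts at roll index 1: rolls=9,1 (sum=10), consumes 2 rolls
Frame 3 starts at roll index 3: rolls=3,7 (sum=10), consumes 2 rolls
Frame 4 starts at roll index 5: rolls=1,3 (sum=4), consumes 2 rolls
Frame 5 starts at roll index 7: roll=10 (strike), consumes 1 roll
Frame 6 starts at roll index 8: roll=10 (strike), consumes 1 roll
Frame 7 starts at roll index 9: rolls=4,4 (sum=8), consumes 2 rolls
Frame 8 starts at roll index 11: rolls=4,4 (sum=8), consumes 2 rolls
Frame 9 starts at roll index 13: rolls=7,0 (sum=7), consumes 2 rolls
Frame 10 starts at roll index 15: 2 remaining rolls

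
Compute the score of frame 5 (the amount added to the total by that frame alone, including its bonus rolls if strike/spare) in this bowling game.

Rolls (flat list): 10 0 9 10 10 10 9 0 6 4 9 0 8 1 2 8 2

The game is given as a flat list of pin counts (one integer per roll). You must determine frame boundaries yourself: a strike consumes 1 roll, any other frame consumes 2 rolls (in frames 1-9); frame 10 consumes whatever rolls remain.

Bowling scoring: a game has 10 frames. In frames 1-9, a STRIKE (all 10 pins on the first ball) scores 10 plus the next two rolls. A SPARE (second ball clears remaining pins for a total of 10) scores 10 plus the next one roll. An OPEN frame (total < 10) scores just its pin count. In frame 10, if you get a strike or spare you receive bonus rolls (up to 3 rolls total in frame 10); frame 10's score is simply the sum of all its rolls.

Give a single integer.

Answer: 19

Derivation:
Frame 1: STRIKE. 10 + next two rolls (0+9) = 19. Cumulative: 19
Frame 2: OPEN (0+9=9). Cumulative: 28
Frame 3: STRIKE. 10 + next two rolls (10+10) = 30. Cumulative: 58
Frame 4: STRIKE. 10 + next two rolls (10+9) = 29. Cumulative: 87
Frame 5: STRIKE. 10 + next two rolls (9+0) = 19. Cumulative: 106
Frame 6: OPEN (9+0=9). Cumulative: 115
Frame 7: SPARE (6+4=10). 10 + next roll (9) = 19. Cumulative: 134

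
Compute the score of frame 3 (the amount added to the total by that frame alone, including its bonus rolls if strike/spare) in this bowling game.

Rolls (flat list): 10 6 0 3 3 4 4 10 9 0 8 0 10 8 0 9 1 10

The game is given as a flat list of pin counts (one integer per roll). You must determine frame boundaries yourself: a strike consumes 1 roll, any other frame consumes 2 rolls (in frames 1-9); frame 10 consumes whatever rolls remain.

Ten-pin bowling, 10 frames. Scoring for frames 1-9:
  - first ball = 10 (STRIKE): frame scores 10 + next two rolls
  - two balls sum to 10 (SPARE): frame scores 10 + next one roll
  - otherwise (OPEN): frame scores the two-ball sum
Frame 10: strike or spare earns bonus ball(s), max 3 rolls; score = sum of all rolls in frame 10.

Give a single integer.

Frame 1: STRIKE. 10 + next two rolls (6+0) = 16. Cumulative: 16
Frame 2: OPEN (6+0=6). Cumulative: 22
Frame 3: OPEN (3+3=6). Cumulative: 28
Frame 4: OPEN (4+4=8). Cumulative: 36
Frame 5: STRIKE. 10 + next two rolls (9+0) = 19. Cumulative: 55

Answer: 6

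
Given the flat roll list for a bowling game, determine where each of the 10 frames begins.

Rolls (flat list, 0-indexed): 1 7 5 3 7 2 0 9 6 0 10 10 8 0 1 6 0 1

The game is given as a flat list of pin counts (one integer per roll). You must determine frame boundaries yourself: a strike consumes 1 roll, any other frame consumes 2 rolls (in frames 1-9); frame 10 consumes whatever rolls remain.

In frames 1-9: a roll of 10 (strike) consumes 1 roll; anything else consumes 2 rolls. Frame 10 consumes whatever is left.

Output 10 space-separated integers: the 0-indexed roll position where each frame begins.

Frame 1 starts at roll index 0: rolls=1,7 (sum=8), consumes 2 rolls
Frame 2 starts at roll index 2: rolls=5,3 (sum=8), consumes 2 rolls
Frame 3 starts at roll index 4: rolls=7,2 (sum=9), consumes 2 rolls
Frame 4 starts at roll index 6: rolls=0,9 (sum=9), consumes 2 rolls
Frame 5 starts at roll index 8: rolls=6,0 (sum=6), consumes 2 rolls
Frame 6 starts at roll index 10: roll=10 (strike), consumes 1 roll
Frame 7 starts at roll index 11: roll=10 (strike), consumes 1 roll
Frame 8 starts at roll index 12: rolls=8,0 (sum=8), consumes 2 rolls
Frame 9 starts at roll index 14: rolls=1,6 (sum=7), consumes 2 rolls
Frame 10 starts at roll index 16: 2 remaining rolls

Answer: 0 2 4 6 8 10 11 12 14 16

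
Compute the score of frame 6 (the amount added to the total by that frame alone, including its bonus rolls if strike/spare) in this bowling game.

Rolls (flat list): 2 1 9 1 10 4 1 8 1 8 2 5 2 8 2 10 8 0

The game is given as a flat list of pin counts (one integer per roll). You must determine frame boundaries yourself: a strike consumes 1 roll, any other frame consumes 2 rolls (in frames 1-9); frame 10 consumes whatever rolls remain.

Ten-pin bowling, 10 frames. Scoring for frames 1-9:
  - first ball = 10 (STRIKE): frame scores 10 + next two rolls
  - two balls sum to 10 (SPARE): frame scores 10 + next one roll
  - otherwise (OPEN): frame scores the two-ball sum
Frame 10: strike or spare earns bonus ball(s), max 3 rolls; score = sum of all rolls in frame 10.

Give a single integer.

Answer: 15

Derivation:
Frame 1: OPEN (2+1=3). Cumulative: 3
Frame 2: SPARE (9+1=10). 10 + next roll (10) = 20. Cumulative: 23
Frame 3: STRIKE. 10 + next two rolls (4+1) = 15. Cumulative: 38
Frame 4: OPEN (4+1=5). Cumulative: 43
Frame 5: OPEN (8+1=9). Cumulative: 52
Frame 6: SPARE (8+2=10). 10 + next roll (5) = 15. Cumulative: 67
Frame 7: OPEN (5+2=7). Cumulative: 74
Frame 8: SPARE (8+2=10). 10 + next roll (10) = 20. Cumulative: 94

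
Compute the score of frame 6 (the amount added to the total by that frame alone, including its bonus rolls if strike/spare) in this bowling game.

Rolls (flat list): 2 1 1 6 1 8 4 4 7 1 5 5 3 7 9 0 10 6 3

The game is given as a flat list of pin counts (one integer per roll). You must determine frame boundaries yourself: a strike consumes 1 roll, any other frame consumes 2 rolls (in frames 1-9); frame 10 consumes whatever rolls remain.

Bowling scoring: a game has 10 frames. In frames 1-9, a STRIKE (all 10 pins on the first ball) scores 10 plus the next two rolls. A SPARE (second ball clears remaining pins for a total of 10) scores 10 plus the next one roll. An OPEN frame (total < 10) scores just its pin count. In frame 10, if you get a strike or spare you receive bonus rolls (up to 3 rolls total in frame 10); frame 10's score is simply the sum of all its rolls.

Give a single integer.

Answer: 13

Derivation:
Frame 1: OPEN (2+1=3). Cumulative: 3
Frame 2: OPEN (1+6=7). Cumulative: 10
Frame 3: OPEN (1+8=9). Cumulative: 19
Frame 4: OPEN (4+4=8). Cumulative: 27
Frame 5: OPEN (7+1=8). Cumulative: 35
Frame 6: SPARE (5+5=10). 10 + next roll (3) = 13. Cumulative: 48
Frame 7: SPARE (3+7=10). 10 + next roll (9) = 19. Cumulative: 67
Frame 8: OPEN (9+0=9). Cumulative: 76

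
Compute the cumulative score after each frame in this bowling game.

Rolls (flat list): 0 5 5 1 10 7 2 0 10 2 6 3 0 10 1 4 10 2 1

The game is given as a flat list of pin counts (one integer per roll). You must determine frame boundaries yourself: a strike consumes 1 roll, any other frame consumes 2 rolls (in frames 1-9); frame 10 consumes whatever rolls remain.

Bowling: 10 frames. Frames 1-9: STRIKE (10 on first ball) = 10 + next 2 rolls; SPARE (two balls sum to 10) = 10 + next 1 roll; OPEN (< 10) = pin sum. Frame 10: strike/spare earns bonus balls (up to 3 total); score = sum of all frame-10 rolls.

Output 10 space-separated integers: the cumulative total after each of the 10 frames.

Frame 1: OPEN (0+5=5). Cumulative: 5
Frame 2: OPEN (5+1=6). Cumulative: 11
Frame 3: STRIKE. 10 + next two rolls (7+2) = 19. Cumulative: 30
Frame 4: OPEN (7+2=9). Cumulative: 39
Frame 5: SPARE (0+10=10). 10 + next roll (2) = 12. Cumulative: 51
Frame 6: OPEN (2+6=8). Cumulative: 59
Frame 7: OPEN (3+0=3). Cumulative: 62
Frame 8: STRIKE. 10 + next two rolls (1+4) = 15. Cumulative: 77
Frame 9: OPEN (1+4=5). Cumulative: 82
Frame 10: STRIKE. Sum of all frame-10 rolls (10+2+1) = 13. Cumulative: 95

Answer: 5 11 30 39 51 59 62 77 82 95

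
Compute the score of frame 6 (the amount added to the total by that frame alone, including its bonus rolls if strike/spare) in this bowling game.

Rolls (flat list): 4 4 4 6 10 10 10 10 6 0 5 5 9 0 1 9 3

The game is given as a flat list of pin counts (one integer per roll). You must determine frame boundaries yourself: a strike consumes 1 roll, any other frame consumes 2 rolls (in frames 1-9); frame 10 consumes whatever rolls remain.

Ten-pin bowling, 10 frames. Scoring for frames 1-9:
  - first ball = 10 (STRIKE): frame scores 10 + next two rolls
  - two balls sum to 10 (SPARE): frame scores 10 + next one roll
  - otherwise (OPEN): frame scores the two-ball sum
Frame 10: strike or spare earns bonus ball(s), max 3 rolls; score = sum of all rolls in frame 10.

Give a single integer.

Answer: 16

Derivation:
Frame 1: OPEN (4+4=8). Cumulative: 8
Frame 2: SPARE (4+6=10). 10 + next roll (10) = 20. Cumulative: 28
Frame 3: STRIKE. 10 + next two rolls (10+10) = 30. Cumulative: 58
Frame 4: STRIKE. 10 + next two rolls (10+10) = 30. Cumulative: 88
Frame 5: STRIKE. 10 + next two rolls (10+6) = 26. Cumulative: 114
Frame 6: STRIKE. 10 + next two rolls (6+0) = 16. Cumulative: 130
Frame 7: OPEN (6+0=6). Cumulative: 136
Frame 8: SPARE (5+5=10). 10 + next roll (9) = 19. Cumulative: 155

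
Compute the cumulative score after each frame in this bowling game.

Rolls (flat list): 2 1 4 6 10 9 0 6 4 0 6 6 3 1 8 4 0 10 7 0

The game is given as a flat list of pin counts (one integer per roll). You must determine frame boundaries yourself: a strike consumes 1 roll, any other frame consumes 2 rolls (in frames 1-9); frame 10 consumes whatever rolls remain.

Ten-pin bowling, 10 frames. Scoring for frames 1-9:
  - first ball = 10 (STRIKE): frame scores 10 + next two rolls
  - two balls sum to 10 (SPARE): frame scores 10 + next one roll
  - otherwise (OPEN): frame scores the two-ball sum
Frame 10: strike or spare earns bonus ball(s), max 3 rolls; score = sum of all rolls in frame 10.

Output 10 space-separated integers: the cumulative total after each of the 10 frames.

Frame 1: OPEN (2+1=3). Cumulative: 3
Frame 2: SPARE (4+6=10). 10 + next roll (10) = 20. Cumulative: 23
Frame 3: STRIKE. 10 + next two rolls (9+0) = 19. Cumulative: 42
Frame 4: OPEN (9+0=9). Cumulative: 51
Frame 5: SPARE (6+4=10). 10 + next roll (0) = 10. Cumulative: 61
Frame 6: OPEN (0+6=6). Cumulative: 67
Frame 7: OPEN (6+3=9). Cumulative: 76
Frame 8: OPEN (1+8=9). Cumulative: 85
Frame 9: OPEN (4+0=4). Cumulative: 89
Frame 10: STRIKE. Sum of all frame-10 rolls (10+7+0) = 17. Cumulative: 106

Answer: 3 23 42 51 61 67 76 85 89 106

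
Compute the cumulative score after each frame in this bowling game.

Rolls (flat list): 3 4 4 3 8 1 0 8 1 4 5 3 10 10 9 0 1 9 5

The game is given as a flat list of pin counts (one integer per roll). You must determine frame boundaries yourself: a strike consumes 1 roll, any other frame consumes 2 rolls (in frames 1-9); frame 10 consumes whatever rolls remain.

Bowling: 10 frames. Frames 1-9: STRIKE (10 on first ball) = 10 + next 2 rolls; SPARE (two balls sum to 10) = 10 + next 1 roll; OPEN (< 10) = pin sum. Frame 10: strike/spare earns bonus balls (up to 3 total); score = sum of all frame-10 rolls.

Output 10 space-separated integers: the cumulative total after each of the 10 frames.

Frame 1: OPEN (3+4=7). Cumulative: 7
Frame 2: OPEN (4+3=7). Cumulative: 14
Frame 3: OPEN (8+1=9). Cumulative: 23
Frame 4: OPEN (0+8=8). Cumulative: 31
Frame 5: OPEN (1+4=5). Cumulative: 36
Frame 6: OPEN (5+3=8). Cumulative: 44
Frame 7: STRIKE. 10 + next two rolls (10+9) = 29. Cumulative: 73
Frame 8: STRIKE. 10 + next two rolls (9+0) = 19. Cumulative: 92
Frame 9: OPEN (9+0=9). Cumulative: 101
Frame 10: SPARE. Sum of all frame-10 rolls (1+9+5) = 15. Cumulative: 116

Answer: 7 14 23 31 36 44 73 92 101 116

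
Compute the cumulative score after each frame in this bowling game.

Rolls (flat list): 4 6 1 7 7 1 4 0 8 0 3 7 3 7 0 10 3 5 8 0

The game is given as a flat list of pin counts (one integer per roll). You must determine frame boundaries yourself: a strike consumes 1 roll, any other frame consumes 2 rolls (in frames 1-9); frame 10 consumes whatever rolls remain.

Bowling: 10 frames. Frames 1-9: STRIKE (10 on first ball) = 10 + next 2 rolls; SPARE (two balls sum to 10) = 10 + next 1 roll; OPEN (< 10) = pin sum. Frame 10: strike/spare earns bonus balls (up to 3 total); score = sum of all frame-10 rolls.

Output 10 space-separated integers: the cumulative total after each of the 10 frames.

Frame 1: SPARE (4+6=10). 10 + next roll (1) = 11. Cumulative: 11
Frame 2: OPEN (1+7=8). Cumulative: 19
Frame 3: OPEN (7+1=8). Cumulative: 27
Frame 4: OPEN (4+0=4). Cumulative: 31
Frame 5: OPEN (8+0=8). Cumulative: 39
Frame 6: SPARE (3+7=10). 10 + next roll (3) = 13. Cumulative: 52
Frame 7: SPARE (3+7=10). 10 + next roll (0) = 10. Cumulative: 62
Frame 8: SPARE (0+10=10). 10 + next roll (3) = 13. Cumulative: 75
Frame 9: OPEN (3+5=8). Cumulative: 83
Frame 10: OPEN. Sum of all frame-10 rolls (8+0) = 8. Cumulative: 91

Answer: 11 19 27 31 39 52 62 75 83 91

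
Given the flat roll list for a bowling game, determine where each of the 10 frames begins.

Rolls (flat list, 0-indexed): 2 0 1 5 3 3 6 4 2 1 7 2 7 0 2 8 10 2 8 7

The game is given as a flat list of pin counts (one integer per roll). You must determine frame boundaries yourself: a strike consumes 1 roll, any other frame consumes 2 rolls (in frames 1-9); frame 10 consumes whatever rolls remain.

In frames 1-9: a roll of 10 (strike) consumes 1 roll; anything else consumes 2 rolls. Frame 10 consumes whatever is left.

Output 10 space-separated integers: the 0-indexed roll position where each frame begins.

Frame 1 starts at roll index 0: rolls=2,0 (sum=2), consumes 2 rolls
Frame 2 starts at roll index 2: rolls=1,5 (sum=6), consumes 2 rolls
Frame 3 starts at roll index 4: rolls=3,3 (sum=6), consumes 2 rolls
Frame 4 starts at roll index 6: rolls=6,4 (sum=10), consumes 2 rolls
Frame 5 starts at roll index 8: rolls=2,1 (sum=3), consumes 2 rolls
Frame 6 starts at roll index 10: rolls=7,2 (sum=9), consumes 2 rolls
Frame 7 starts at roll index 12: rolls=7,0 (sum=7), consumes 2 rolls
Frame 8 starts at roll index 14: rolls=2,8 (sum=10), consumes 2 rolls
Frame 9 starts at roll index 16: roll=10 (strike), consumes 1 roll
Frame 10 starts at roll index 17: 3 remaining rolls

Answer: 0 2 4 6 8 10 12 14 16 17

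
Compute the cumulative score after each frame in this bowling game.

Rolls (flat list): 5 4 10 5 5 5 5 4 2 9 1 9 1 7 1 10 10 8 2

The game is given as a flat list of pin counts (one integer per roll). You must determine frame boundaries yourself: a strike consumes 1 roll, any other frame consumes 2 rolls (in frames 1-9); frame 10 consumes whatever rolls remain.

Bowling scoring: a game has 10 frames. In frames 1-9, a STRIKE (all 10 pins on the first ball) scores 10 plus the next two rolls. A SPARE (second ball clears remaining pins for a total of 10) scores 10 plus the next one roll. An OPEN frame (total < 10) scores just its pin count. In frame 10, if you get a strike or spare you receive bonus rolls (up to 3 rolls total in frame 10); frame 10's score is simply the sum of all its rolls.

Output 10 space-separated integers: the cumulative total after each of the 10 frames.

Frame 1: OPEN (5+4=9). Cumulative: 9
Frame 2: STRIKE. 10 + next two rolls (5+5) = 20. Cumulative: 29
Frame 3: SPARE (5+5=10). 10 + next roll (5) = 15. Cumulative: 44
Frame 4: SPARE (5+5=10). 10 + next roll (4) = 14. Cumulative: 58
Frame 5: OPEN (4+2=6). Cumulative: 64
Frame 6: SPARE (9+1=10). 10 + next roll (9) = 19. Cumulative: 83
Frame 7: SPARE (9+1=10). 10 + next roll (7) = 17. Cumulative: 100
Frame 8: OPEN (7+1=8). Cumulative: 108
Frame 9: STRIKE. 10 + next two rolls (10+8) = 28. Cumulative: 136
Frame 10: STRIKE. Sum of all frame-10 rolls (10+8+2) = 20. Cumulative: 156

Answer: 9 29 44 58 64 83 100 108 136 156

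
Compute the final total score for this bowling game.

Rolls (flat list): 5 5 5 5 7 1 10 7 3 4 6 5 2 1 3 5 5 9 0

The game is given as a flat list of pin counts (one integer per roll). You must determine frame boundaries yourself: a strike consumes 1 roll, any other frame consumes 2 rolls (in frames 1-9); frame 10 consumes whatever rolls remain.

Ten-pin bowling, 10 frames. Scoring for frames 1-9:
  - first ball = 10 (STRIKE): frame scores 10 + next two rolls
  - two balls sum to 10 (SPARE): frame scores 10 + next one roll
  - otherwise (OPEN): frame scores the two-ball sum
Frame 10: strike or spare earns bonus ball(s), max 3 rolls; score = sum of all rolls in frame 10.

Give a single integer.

Answer: 128

Derivation:
Frame 1: SPARE (5+5=10). 10 + next roll (5) = 15. Cumulative: 15
Frame 2: SPARE (5+5=10). 10 + next roll (7) = 17. Cumulative: 32
Frame 3: OPEN (7+1=8). Cumulative: 40
Frame 4: STRIKE. 10 + next two rolls (7+3) = 20. Cumulative: 60
Frame 5: SPARE (7+3=10). 10 + next roll (4) = 14. Cumulative: 74
Frame 6: SPARE (4+6=10). 10 + next roll (5) = 15. Cumulative: 89
Frame 7: OPEN (5+2=7). Cumulative: 96
Frame 8: OPEN (1+3=4). Cumulative: 100
Frame 9: SPARE (5+5=10). 10 + next roll (9) = 19. Cumulative: 119
Frame 10: OPEN. Sum of all frame-10 rolls (9+0) = 9. Cumulative: 128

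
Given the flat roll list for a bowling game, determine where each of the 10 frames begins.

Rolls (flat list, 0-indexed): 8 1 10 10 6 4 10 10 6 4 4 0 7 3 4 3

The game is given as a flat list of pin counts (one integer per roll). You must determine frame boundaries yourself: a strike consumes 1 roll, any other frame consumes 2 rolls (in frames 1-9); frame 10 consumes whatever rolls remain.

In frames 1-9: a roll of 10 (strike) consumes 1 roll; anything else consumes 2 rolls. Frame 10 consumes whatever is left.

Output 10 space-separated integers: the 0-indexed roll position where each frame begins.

Frame 1 starts at roll index 0: rolls=8,1 (sum=9), consumes 2 rolls
Frame 2 starts at roll index 2: roll=10 (strike), consumes 1 roll
Frame 3 starts at roll index 3: roll=10 (strike), consumes 1 roll
Frame 4 starts at roll index 4: rolls=6,4 (sum=10), consumes 2 rolls
Frame 5 starts at roll index 6: roll=10 (strike), consumes 1 roll
Frame 6 starts at roll index 7: roll=10 (strike), consumes 1 roll
Frame 7 starts at roll index 8: rolls=6,4 (sum=10), consumes 2 rolls
Frame 8 starts at roll index 10: rolls=4,0 (sum=4), consumes 2 rolls
Frame 9 starts at roll index 12: rolls=7,3 (sum=10), consumes 2 rolls
Frame 10 starts at roll index 14: 2 remaining rolls

Answer: 0 2 3 4 6 7 8 10 12 14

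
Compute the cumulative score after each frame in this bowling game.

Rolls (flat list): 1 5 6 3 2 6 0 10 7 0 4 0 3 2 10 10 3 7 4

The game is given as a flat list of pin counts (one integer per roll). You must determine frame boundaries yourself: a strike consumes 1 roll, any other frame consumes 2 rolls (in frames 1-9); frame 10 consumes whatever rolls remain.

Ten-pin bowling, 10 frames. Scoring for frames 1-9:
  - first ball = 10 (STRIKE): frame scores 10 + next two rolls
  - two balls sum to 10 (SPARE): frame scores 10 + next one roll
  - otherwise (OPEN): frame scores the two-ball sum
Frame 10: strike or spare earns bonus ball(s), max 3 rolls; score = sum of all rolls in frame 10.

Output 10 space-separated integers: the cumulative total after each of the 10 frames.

Frame 1: OPEN (1+5=6). Cumulative: 6
Frame 2: OPEN (6+3=9). Cumulative: 15
Frame 3: OPEN (2+6=8). Cumulative: 23
Frame 4: SPARE (0+10=10). 10 + next roll (7) = 17. Cumulative: 40
Frame 5: OPEN (7+0=7). Cumulative: 47
Frame 6: OPEN (4+0=4). Cumulative: 51
Frame 7: OPEN (3+2=5). Cumulative: 56
Frame 8: STRIKE. 10 + next two rolls (10+3) = 23. Cumulative: 79
Frame 9: STRIKE. 10 + next two rolls (3+7) = 20. Cumulative: 99
Frame 10: SPARE. Sum of all frame-10 rolls (3+7+4) = 14. Cumulative: 113

Answer: 6 15 23 40 47 51 56 79 99 113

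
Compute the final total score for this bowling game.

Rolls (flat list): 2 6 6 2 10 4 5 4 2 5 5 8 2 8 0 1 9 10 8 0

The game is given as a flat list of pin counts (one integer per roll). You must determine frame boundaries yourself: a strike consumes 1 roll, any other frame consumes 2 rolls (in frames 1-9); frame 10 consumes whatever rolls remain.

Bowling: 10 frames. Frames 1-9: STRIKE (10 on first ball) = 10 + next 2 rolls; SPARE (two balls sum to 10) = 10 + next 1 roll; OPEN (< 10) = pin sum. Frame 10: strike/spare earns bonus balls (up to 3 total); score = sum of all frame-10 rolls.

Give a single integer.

Answer: 132

Derivation:
Frame 1: OPEN (2+6=8). Cumulative: 8
Frame 2: OPEN (6+2=8). Cumulative: 16
Frame 3: STRIKE. 10 + next two rolls (4+5) = 19. Cumulative: 35
Frame 4: OPEN (4+5=9). Cumulative: 44
Frame 5: OPEN (4+2=6). Cumulative: 50
Frame 6: SPARE (5+5=10). 10 + next roll (8) = 18. Cumulative: 68
Frame 7: SPARE (8+2=10). 10 + next roll (8) = 18. Cumulative: 86
Frame 8: OPEN (8+0=8). Cumulative: 94
Frame 9: SPARE (1+9=10). 10 + next roll (10) = 20. Cumulative: 114
Frame 10: STRIKE. Sum of all frame-10 rolls (10+8+0) = 18. Cumulative: 132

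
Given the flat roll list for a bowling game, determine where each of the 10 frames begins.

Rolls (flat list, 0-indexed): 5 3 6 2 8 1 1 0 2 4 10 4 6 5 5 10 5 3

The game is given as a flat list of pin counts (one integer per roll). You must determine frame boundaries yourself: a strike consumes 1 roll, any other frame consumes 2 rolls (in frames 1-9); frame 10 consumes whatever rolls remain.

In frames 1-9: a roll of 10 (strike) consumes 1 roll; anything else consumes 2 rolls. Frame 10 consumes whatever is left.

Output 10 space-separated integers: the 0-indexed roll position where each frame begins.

Answer: 0 2 4 6 8 10 11 13 15 16

Derivation:
Frame 1 starts at roll index 0: rolls=5,3 (sum=8), consumes 2 rolls
Frame 2 starts at roll index 2: rolls=6,2 (sum=8), consumes 2 rolls
Frame 3 starts at roll index 4: rolls=8,1 (sum=9), consumes 2 rolls
Frame 4 starts at roll index 6: rolls=1,0 (sum=1), consumes 2 rolls
Frame 5 starts at roll index 8: rolls=2,4 (sum=6), consumes 2 rolls
Frame 6 starts at roll index 10: roll=10 (strike), consumes 1 roll
Frame 7 starts at roll index 11: rolls=4,6 (sum=10), consumes 2 rolls
Frame 8 starts at roll index 13: rolls=5,5 (sum=10), consumes 2 rolls
Frame 9 starts at roll index 15: roll=10 (strike), consumes 1 roll
Frame 10 starts at roll index 16: 2 remaining rolls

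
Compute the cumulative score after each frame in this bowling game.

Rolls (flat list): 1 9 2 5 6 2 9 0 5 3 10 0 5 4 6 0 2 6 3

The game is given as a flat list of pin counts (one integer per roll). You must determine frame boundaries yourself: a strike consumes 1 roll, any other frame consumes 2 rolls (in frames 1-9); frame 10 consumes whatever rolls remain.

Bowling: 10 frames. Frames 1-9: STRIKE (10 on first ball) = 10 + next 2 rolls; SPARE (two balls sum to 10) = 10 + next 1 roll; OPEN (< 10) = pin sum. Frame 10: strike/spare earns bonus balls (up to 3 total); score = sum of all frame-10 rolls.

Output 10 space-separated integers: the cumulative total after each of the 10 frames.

Answer: 12 19 27 36 44 59 64 74 76 85

Derivation:
Frame 1: SPARE (1+9=10). 10 + next roll (2) = 12. Cumulative: 12
Frame 2: OPEN (2+5=7). Cumulative: 19
Frame 3: OPEN (6+2=8). Cumulative: 27
Frame 4: OPEN (9+0=9). Cumulative: 36
Frame 5: OPEN (5+3=8). Cumulative: 44
Frame 6: STRIKE. 10 + next two rolls (0+5) = 15. Cumulative: 59
Frame 7: OPEN (0+5=5). Cumulative: 64
Frame 8: SPARE (4+6=10). 10 + next roll (0) = 10. Cumulative: 74
Frame 9: OPEN (0+2=2). Cumulative: 76
Frame 10: OPEN. Sum of all frame-10 rolls (6+3) = 9. Cumulative: 85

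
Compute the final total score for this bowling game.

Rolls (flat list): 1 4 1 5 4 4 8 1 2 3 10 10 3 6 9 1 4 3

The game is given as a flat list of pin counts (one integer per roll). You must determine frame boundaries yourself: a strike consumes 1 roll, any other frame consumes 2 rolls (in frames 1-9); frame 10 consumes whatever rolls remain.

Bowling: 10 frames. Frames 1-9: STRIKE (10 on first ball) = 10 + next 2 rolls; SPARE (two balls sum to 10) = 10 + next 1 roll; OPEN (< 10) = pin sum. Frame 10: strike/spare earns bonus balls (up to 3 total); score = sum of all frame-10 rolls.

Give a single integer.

Frame 1: OPEN (1+4=5). Cumulative: 5
Frame 2: OPEN (1+5=6). Cumulative: 11
Frame 3: OPEN (4+4=8). Cumulative: 19
Frame 4: OPEN (8+1=9). Cumulative: 28
Frame 5: OPEN (2+3=5). Cumulative: 33
Frame 6: STRIKE. 10 + next two rolls (10+3) = 23. Cumulative: 56
Frame 7: STRIKE. 10 + next two rolls (3+6) = 19. Cumulative: 75
Frame 8: OPEN (3+6=9). Cumulative: 84
Frame 9: SPARE (9+1=10). 10 + next roll (4) = 14. Cumulative: 98
Frame 10: OPEN. Sum of all frame-10 rolls (4+3) = 7. Cumulative: 105

Answer: 105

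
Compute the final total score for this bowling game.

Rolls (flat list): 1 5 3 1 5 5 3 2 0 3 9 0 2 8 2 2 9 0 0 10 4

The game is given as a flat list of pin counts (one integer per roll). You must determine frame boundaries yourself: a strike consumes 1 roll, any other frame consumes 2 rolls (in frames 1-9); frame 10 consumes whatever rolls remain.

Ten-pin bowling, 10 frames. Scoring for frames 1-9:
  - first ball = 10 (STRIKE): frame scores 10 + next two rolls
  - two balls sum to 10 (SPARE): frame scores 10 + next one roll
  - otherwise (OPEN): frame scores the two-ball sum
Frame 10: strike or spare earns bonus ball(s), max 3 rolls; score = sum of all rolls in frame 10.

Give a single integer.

Frame 1: OPEN (1+5=6). Cumulative: 6
Frame 2: OPEN (3+1=4). Cumulative: 10
Frame 3: SPARE (5+5=10). 10 + next roll (3) = 13. Cumulative: 23
Frame 4: OPEN (3+2=5). Cumulative: 28
Frame 5: OPEN (0+3=3). Cumulative: 31
Frame 6: OPEN (9+0=9). Cumulative: 40
Frame 7: SPARE (2+8=10). 10 + next roll (2) = 12. Cumulative: 52
Frame 8: OPEN (2+2=4). Cumulative: 56
Frame 9: OPEN (9+0=9). Cumulative: 65
Frame 10: SPARE. Sum of all frame-10 rolls (0+10+4) = 14. Cumulative: 79

Answer: 79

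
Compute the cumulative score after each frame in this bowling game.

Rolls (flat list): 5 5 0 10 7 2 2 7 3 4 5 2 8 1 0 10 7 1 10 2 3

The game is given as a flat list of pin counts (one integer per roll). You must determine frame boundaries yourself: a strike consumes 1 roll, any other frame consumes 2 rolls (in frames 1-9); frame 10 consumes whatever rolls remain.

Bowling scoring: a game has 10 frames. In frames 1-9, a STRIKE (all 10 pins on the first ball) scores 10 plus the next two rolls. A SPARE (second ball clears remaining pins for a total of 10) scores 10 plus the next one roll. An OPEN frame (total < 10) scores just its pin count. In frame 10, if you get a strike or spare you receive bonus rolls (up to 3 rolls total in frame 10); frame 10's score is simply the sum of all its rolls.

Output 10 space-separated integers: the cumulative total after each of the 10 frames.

Frame 1: SPARE (5+5=10). 10 + next roll (0) = 10. Cumulative: 10
Frame 2: SPARE (0+10=10). 10 + next roll (7) = 17. Cumulative: 27
Frame 3: OPEN (7+2=9). Cumulative: 36
Frame 4: OPEN (2+7=9). Cumulative: 45
Frame 5: OPEN (3+4=7). Cumulative: 52
Frame 6: OPEN (5+2=7). Cumulative: 59
Frame 7: OPEN (8+1=9). Cumulative: 68
Frame 8: SPARE (0+10=10). 10 + next roll (7) = 17. Cumulative: 85
Frame 9: OPEN (7+1=8). Cumulative: 93
Frame 10: STRIKE. Sum of all frame-10 rolls (10+2+3) = 15. Cumulative: 108

Answer: 10 27 36 45 52 59 68 85 93 108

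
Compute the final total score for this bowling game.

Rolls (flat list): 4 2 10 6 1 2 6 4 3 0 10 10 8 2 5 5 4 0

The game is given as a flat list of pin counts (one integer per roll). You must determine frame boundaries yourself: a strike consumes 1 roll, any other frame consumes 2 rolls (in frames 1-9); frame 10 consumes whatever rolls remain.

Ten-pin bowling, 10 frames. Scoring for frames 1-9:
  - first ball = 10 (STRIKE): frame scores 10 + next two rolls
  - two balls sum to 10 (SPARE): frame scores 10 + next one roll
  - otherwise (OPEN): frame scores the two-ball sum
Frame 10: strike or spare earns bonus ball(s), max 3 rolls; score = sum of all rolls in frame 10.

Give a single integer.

Answer: 118

Derivation:
Frame 1: OPEN (4+2=6). Cumulative: 6
Frame 2: STRIKE. 10 + next two rolls (6+1) = 17. Cumulative: 23
Frame 3: OPEN (6+1=7). Cumulative: 30
Frame 4: OPEN (2+6=8). Cumulative: 38
Frame 5: OPEN (4+3=7). Cumulative: 45
Frame 6: SPARE (0+10=10). 10 + next roll (10) = 20. Cumulative: 65
Frame 7: STRIKE. 10 + next two rolls (8+2) = 20. Cumulative: 85
Frame 8: SPARE (8+2=10). 10 + next roll (5) = 15. Cumulative: 100
Frame 9: SPARE (5+5=10). 10 + next roll (4) = 14. Cumulative: 114
Frame 10: OPEN. Sum of all frame-10 rolls (4+0) = 4. Cumulative: 118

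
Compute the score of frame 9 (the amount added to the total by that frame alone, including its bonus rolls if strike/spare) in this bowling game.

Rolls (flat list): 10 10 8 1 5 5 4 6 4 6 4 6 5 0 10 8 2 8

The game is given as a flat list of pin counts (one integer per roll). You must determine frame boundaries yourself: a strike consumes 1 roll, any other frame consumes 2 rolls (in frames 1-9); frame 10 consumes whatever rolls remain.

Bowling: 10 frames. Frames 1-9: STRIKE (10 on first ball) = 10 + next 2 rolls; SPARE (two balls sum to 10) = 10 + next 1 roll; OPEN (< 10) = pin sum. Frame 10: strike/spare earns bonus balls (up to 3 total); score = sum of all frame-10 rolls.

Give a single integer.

Frame 1: STRIKE. 10 + next two rolls (10+8) = 28. Cumulative: 28
Frame 2: STRIKE. 10 + next two rolls (8+1) = 19. Cumulative: 47
Frame 3: OPEN (8+1=9). Cumulative: 56
Frame 4: SPARE (5+5=10). 10 + next roll (4) = 14. Cumulative: 70
Frame 5: SPARE (4+6=10). 10 + next roll (4) = 14. Cumulative: 84
Frame 6: SPARE (4+6=10). 10 + next roll (4) = 14. Cumulative: 98
Frame 7: SPARE (4+6=10). 10 + next roll (5) = 15. Cumulative: 113
Frame 8: OPEN (5+0=5). Cumulative: 118
Frame 9: STRIKE. 10 + next two rolls (8+2) = 20. Cumulative: 138
Frame 10: SPARE. Sum of all frame-10 rolls (8+2+8) = 18. Cumulative: 156

Answer: 20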